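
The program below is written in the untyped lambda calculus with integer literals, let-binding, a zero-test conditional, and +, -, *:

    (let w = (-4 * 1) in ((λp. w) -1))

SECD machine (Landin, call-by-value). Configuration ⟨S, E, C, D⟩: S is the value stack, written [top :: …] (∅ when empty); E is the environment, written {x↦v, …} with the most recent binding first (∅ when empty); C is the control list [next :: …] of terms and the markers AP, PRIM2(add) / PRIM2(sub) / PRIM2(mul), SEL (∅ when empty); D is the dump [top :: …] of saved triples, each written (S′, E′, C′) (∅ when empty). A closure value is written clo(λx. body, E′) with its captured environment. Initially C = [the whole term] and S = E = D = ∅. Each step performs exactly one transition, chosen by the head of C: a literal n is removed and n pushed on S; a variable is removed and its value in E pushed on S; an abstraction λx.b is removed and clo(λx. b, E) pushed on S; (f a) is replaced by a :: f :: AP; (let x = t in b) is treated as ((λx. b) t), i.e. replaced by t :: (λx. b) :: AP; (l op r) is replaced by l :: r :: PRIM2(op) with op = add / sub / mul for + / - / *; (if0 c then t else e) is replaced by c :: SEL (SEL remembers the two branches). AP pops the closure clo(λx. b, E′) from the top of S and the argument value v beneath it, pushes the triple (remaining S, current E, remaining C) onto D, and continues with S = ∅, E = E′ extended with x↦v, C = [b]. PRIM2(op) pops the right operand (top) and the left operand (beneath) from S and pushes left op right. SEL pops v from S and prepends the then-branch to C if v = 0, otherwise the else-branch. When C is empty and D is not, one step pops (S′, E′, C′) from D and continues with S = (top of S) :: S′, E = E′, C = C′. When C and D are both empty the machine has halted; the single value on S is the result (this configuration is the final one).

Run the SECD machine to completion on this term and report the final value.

0. [S=∅ | E=∅ | C=[(let w = (-4 * 1) in ((λp. w) -1))] | D=∅]
1. [S=∅ | E=∅ | C=[(-4 * 1) :: (λw. ((λp. w) -1)) :: AP] | D=∅]
2. [S=∅ | E=∅ | C=[-4 :: 1 :: PRIM2(mul) :: (λw. ((λp. w) -1)) :: AP] | D=∅]
3. [S=[-4] | E=∅ | C=[1 :: PRIM2(mul) :: (λw. ((λp. w) -1)) :: AP] | D=∅]
4. [S=[1 :: -4] | E=∅ | C=[PRIM2(mul) :: (λw. ((λp. w) -1)) :: AP] | D=∅]
5. [S=[-4] | E=∅ | C=[(λw. ((λp. w) -1)) :: AP] | D=∅]
6. [S=[clo(λw. ((λp. w) -1), ∅) :: -4] | E=∅ | C=[AP] | D=∅]
7. [S=∅ | E={w↦-4} | C=[((λp. w) -1)] | D=[(∅, ∅, ∅)]]
8. [S=∅ | E={w↦-4} | C=[-1 :: (λp. w) :: AP] | D=[(∅, ∅, ∅)]]
9. [S=[-1] | E={w↦-4} | C=[(λp. w) :: AP] | D=[(∅, ∅, ∅)]]
10. [S=[clo(λp. w, {w↦-4}) :: -1] | E={w↦-4} | C=[AP] | D=[(∅, ∅, ∅)]]
11. [S=∅ | E={p↦-1, w↦-4} | C=[w] | D=[(∅, {w↦-4}, ∅) :: (∅, ∅, ∅)]]
12. [S=[-4] | E={p↦-1, w↦-4} | C=∅ | D=[(∅, {w↦-4}, ∅) :: (∅, ∅, ∅)]]
13. [S=[-4] | E={w↦-4} | C=∅ | D=[(∅, ∅, ∅)]]
14. [S=[-4] | E=∅ | C=∅ | D=∅]
→ final value -4

Answer: -4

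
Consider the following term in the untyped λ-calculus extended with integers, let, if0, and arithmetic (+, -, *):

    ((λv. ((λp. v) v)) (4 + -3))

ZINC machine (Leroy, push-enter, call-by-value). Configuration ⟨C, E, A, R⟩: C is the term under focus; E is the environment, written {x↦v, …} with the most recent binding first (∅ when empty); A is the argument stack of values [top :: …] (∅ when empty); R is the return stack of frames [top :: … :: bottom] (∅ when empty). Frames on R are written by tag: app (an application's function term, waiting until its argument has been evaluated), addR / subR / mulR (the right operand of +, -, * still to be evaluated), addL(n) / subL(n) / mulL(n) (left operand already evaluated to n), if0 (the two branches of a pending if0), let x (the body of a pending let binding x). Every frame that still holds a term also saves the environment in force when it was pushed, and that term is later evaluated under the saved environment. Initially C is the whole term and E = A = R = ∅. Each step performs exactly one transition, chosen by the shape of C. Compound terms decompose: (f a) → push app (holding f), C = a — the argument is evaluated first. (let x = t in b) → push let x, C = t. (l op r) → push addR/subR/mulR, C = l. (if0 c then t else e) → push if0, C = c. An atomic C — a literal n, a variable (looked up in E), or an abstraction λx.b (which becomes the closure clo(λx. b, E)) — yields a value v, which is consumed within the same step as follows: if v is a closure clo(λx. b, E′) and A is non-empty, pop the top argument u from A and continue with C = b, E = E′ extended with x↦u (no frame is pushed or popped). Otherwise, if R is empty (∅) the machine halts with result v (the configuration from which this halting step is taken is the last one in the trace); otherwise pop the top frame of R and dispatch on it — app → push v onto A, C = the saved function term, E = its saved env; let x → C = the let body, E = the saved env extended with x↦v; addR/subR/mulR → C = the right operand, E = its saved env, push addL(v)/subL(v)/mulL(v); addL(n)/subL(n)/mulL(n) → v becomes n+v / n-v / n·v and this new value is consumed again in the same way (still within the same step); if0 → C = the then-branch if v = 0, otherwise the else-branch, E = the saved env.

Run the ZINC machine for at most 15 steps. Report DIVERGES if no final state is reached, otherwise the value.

Answer: 1

Execution trace:
step 0: <C=((λv. ((λp. v) v)) (4 + -3)), E=∅, A=∅, R=∅>
step 1: <C=(4 + -3), E=∅, A=∅, R=[app]>
step 2: <C=4, E=∅, A=∅, R=[addR :: app]>
step 3: <C=-3, E=∅, A=∅, R=[addL(4) :: app]>
step 4: <C=(λv. ((λp. v) v)), E=∅, A=[1], R=∅>
step 5: <C=((λp. v) v), E={v↦1}, A=∅, R=∅>
step 6: <C=v, E={v↦1}, A=∅, R=[app]>
step 7: <C=(λp. v), E={v↦1}, A=[1], R=∅>
step 8: <C=v, E={p↦1, v↦1}, A=∅, R=∅>
→ final value 1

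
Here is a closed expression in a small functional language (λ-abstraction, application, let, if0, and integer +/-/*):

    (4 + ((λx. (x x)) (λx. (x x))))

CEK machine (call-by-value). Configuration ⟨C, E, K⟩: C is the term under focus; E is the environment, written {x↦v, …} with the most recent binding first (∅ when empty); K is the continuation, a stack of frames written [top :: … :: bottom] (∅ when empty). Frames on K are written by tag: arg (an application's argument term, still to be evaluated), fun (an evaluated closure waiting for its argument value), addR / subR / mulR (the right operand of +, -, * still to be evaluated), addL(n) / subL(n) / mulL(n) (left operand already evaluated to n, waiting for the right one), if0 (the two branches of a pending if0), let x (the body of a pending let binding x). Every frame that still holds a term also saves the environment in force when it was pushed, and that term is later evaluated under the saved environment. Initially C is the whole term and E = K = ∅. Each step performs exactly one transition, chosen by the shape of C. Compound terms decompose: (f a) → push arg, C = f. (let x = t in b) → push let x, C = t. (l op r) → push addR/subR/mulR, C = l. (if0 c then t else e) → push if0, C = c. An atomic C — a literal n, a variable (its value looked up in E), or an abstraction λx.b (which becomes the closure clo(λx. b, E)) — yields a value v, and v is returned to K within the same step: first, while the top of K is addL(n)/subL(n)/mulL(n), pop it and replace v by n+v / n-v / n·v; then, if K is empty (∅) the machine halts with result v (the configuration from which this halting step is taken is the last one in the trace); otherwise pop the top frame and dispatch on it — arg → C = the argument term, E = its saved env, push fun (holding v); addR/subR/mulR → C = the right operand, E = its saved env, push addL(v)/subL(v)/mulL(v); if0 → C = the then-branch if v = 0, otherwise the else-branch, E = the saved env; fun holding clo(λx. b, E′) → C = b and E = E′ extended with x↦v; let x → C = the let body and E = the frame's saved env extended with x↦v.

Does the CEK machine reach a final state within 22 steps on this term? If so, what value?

0. [C=(4 + ((λx. (x x)) (λx. (x x)))) | E=∅ | K=∅]
1. [C=4 | E=∅ | K=[addR]]
2. [C=((λx. (x x)) (λx. (x x))) | E=∅ | K=[addL(4)]]
3. [C=(λx. (x x)) | E=∅ | K=[arg :: addL(4)]]
4. [C=(λx. (x x)) | E=∅ | K=[fun :: addL(4)]]
5. [C=(x x) | E={x↦clo(λx. (x x), ∅)} | K=[addL(4)]]
6. [C=x | E={x↦clo(λx. (x x), ∅)} | K=[arg :: addL(4)]]
7. [C=x | E={x↦clo(λx. (x x), ∅)} | K=[fun :: addL(4)]]
… configuration repeats with period 3 (steps 5–7 recur indefinitely) …

Answer: DIVERGES (no final state within 22 steps)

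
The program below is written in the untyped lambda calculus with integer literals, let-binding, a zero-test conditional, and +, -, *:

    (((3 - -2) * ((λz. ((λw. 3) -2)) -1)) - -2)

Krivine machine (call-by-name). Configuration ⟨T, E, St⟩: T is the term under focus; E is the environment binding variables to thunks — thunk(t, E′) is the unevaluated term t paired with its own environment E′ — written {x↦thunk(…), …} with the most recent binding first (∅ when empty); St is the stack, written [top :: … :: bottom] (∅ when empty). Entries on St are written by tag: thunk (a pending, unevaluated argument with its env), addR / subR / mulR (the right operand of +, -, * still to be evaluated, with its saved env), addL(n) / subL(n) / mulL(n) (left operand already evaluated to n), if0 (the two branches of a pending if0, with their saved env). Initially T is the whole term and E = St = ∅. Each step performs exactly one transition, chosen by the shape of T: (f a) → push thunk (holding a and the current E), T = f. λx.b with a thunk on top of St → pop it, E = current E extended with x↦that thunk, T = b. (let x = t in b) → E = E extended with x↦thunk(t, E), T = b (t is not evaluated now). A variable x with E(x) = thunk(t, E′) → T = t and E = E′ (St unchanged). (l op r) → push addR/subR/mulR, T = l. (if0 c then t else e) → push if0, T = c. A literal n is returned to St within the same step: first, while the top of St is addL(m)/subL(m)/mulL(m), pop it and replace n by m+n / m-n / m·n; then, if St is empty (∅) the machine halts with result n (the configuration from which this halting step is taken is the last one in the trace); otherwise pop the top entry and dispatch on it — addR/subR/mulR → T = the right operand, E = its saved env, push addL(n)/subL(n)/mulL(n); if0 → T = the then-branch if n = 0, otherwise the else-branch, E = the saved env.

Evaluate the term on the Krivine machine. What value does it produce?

0. ⟨T=(((3 - -2) * ((λz. ((λw. 3) -2)) -1)) - -2); E=∅; St=∅⟩
1. ⟨T=((3 - -2) * ((λz. ((λw. 3) -2)) -1)); E=∅; St=[subR]⟩
2. ⟨T=(3 - -2); E=∅; St=[mulR :: subR]⟩
3. ⟨T=3; E=∅; St=[subR :: mulR :: subR]⟩
4. ⟨T=-2; E=∅; St=[subL(3) :: mulR :: subR]⟩
5. ⟨T=((λz. ((λw. 3) -2)) -1); E=∅; St=[mulL(5) :: subR]⟩
6. ⟨T=(λz. ((λw. 3) -2)); E=∅; St=[thunk :: mulL(5) :: subR]⟩
7. ⟨T=((λw. 3) -2); E={z↦thunk(-1, ∅)}; St=[mulL(5) :: subR]⟩
8. ⟨T=(λw. 3); E={z↦thunk(-1, ∅)}; St=[thunk :: mulL(5) :: subR]⟩
9. ⟨T=3; E={w↦thunk(-2, {z↦thunk(-1, ∅)}), z↦thunk(-1, ∅)}; St=[mulL(5) :: subR]⟩
10. ⟨T=-2; E=∅; St=[subL(15)]⟩
→ final value 17

Answer: 17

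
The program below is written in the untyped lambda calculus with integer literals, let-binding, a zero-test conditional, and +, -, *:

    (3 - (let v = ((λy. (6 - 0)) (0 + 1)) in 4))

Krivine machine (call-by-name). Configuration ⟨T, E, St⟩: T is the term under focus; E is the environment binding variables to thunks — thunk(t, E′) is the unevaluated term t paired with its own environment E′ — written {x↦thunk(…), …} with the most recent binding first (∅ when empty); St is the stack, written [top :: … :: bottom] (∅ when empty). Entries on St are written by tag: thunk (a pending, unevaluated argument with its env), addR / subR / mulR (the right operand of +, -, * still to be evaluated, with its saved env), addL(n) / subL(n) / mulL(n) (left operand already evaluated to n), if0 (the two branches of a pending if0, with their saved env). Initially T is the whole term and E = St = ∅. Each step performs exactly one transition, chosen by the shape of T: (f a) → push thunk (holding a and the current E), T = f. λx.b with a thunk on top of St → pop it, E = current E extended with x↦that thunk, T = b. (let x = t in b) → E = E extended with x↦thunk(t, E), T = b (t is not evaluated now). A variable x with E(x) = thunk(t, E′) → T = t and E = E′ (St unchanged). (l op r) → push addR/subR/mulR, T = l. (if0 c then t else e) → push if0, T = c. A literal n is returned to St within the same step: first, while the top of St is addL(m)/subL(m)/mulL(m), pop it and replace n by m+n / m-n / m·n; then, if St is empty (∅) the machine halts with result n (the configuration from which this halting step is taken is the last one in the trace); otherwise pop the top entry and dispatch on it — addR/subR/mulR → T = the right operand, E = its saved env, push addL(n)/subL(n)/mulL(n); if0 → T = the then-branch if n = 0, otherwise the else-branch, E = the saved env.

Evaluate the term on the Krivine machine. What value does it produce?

0. [T=(3 - (let v = ((λy. (6 - 0)) (0 + 1)) in 4)) | E=∅ | St=∅]
1. [T=3 | E=∅ | St=[subR]]
2. [T=(let v = ((λy. (6 - 0)) (0 + 1)) in 4) | E=∅ | St=[subL(3)]]
3. [T=4 | E={v↦thunk(((λy. (6 - 0)) (0 + 1)), ∅)} | St=[subL(3)]]
→ final value -1

Answer: -1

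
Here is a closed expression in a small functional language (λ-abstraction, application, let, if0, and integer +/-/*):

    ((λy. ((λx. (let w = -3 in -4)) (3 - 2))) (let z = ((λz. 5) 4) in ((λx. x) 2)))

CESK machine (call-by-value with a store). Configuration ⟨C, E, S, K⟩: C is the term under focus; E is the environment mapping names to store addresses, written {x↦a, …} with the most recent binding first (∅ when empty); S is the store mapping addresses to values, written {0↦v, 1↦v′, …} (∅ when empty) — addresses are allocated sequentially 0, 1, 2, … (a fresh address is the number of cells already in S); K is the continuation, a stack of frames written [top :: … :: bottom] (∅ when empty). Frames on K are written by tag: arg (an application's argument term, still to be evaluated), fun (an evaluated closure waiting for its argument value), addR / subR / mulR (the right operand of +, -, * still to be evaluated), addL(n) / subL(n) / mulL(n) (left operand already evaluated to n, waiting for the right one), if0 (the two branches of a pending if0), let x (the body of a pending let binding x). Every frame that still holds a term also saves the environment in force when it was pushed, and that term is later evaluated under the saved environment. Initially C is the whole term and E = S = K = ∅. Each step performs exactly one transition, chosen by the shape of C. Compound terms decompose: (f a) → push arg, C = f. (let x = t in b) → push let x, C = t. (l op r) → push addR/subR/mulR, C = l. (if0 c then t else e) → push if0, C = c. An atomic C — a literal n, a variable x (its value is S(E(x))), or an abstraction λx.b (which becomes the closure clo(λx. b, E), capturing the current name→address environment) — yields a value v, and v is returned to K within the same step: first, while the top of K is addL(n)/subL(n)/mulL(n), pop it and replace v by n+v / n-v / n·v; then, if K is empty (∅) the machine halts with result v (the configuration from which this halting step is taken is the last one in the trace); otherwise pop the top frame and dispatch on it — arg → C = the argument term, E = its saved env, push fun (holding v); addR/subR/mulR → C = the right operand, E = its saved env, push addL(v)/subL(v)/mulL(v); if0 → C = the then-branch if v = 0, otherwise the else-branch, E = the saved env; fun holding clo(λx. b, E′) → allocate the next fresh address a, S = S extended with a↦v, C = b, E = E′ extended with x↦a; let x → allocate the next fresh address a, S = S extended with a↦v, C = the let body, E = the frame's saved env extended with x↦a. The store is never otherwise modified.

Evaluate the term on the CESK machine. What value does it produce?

Answer: -4

Derivation:
[0] <C=((λy. ((λx. (let w = -3 in -4)) (3 - 2))) (let z = ((λz. 5) 4) in ((λx. x) 2))), E=∅, S=∅, K=∅>
[1] <C=(λy. ((λx. (let w = -3 in -4)) (3 - 2))), E=∅, S=∅, K=[arg]>
[2] <C=(let z = ((λz. 5) 4) in ((λx. x) 2)), E=∅, S=∅, K=[fun]>
[3] <C=((λz. 5) 4), E=∅, S=∅, K=[let z :: fun]>
[4] <C=(λz. 5), E=∅, S=∅, K=[arg :: let z :: fun]>
[5] <C=4, E=∅, S=∅, K=[fun :: let z :: fun]>
[6] <C=5, E={z↦0}, S={0↦4}, K=[let z :: fun]>
[7] <C=((λx. x) 2), E={z↦1}, S={0↦4, 1↦5}, K=[fun]>
[8] <C=(λx. x), E={z↦1}, S={0↦4, 1↦5}, K=[arg :: fun]>
[9] <C=2, E={z↦1}, S={0↦4, 1↦5}, K=[fun :: fun]>
[10] <C=x, E={x↦2, z↦1}, S={0↦4, 1↦5, 2↦2}, K=[fun]>
[11] <C=((λx. (let w = -3 in -4)) (3 - 2)), E={y↦3}, S={0↦4, 1↦5, 2↦2, 3↦2}, K=∅>
[12] <C=(λx. (let w = -3 in -4)), E={y↦3}, S={0↦4, 1↦5, 2↦2, 3↦2}, K=[arg]>
[13] <C=(3 - 2), E={y↦3}, S={0↦4, 1↦5, 2↦2, 3↦2}, K=[fun]>
[14] <C=3, E={y↦3}, S={0↦4, 1↦5, 2↦2, 3↦2}, K=[subR :: fun]>
[15] <C=2, E={y↦3}, S={0↦4, 1↦5, 2↦2, 3↦2}, K=[subL(3) :: fun]>
[16] <C=(let w = -3 in -4), E={x↦4, y↦3}, S={0↦4, 1↦5, 2↦2, 3↦2, 4↦1}, K=∅>
[17] <C=-3, E={x↦4, y↦3}, S={0↦4, 1↦5, 2↦2, 3↦2, 4↦1}, K=[let w]>
[18] <C=-4, E={w↦5, x↦4, y↦3}, S={0↦4, 1↦5, 2↦2, 3↦2, 4↦1, 5↦-3}, K=∅>
→ final value -4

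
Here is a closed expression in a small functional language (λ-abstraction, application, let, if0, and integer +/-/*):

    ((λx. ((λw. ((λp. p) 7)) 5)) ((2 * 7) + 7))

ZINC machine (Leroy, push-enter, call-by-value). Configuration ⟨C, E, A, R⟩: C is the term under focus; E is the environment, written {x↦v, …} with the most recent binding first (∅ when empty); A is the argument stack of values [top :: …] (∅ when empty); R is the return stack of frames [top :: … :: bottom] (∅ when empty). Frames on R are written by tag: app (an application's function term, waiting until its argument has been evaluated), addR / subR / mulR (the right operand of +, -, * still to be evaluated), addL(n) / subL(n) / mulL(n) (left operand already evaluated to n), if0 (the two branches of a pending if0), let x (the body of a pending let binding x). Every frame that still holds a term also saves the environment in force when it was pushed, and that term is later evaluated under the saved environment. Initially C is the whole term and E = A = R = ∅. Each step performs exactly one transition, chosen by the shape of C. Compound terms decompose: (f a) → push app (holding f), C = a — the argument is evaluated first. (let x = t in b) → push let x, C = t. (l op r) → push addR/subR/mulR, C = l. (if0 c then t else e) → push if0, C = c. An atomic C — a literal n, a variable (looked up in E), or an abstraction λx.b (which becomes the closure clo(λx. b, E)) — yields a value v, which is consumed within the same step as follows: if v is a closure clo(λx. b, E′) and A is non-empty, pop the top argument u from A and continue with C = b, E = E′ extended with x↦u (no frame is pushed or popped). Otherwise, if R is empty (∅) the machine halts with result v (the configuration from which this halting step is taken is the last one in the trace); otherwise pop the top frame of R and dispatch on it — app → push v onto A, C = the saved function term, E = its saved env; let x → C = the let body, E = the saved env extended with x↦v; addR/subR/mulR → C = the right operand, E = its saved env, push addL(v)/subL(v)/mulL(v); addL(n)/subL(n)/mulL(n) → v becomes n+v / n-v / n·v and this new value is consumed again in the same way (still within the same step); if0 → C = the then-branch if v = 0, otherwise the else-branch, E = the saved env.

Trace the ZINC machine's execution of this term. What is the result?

0. <C=((λx. ((λw. ((λp. p) 7)) 5)) ((2 * 7) + 7)), E=∅, A=∅, R=∅>
1. <C=((2 * 7) + 7), E=∅, A=∅, R=[app]>
2. <C=(2 * 7), E=∅, A=∅, R=[addR :: app]>
3. <C=2, E=∅, A=∅, R=[mulR :: addR :: app]>
4. <C=7, E=∅, A=∅, R=[mulL(2) :: addR :: app]>
5. <C=7, E=∅, A=∅, R=[addL(14) :: app]>
6. <C=(λx. ((λw. ((λp. p) 7)) 5)), E=∅, A=[21], R=∅>
7. <C=((λw. ((λp. p) 7)) 5), E={x↦21}, A=∅, R=∅>
8. <C=5, E={x↦21}, A=∅, R=[app]>
9. <C=(λw. ((λp. p) 7)), E={x↦21}, A=[5], R=∅>
10. <C=((λp. p) 7), E={w↦5, x↦21}, A=∅, R=∅>
11. <C=7, E={w↦5, x↦21}, A=∅, R=[app]>
12. <C=(λp. p), E={w↦5, x↦21}, A=[7], R=∅>
13. <C=p, E={p↦7, w↦5, x↦21}, A=∅, R=∅>
→ final value 7

Answer: 7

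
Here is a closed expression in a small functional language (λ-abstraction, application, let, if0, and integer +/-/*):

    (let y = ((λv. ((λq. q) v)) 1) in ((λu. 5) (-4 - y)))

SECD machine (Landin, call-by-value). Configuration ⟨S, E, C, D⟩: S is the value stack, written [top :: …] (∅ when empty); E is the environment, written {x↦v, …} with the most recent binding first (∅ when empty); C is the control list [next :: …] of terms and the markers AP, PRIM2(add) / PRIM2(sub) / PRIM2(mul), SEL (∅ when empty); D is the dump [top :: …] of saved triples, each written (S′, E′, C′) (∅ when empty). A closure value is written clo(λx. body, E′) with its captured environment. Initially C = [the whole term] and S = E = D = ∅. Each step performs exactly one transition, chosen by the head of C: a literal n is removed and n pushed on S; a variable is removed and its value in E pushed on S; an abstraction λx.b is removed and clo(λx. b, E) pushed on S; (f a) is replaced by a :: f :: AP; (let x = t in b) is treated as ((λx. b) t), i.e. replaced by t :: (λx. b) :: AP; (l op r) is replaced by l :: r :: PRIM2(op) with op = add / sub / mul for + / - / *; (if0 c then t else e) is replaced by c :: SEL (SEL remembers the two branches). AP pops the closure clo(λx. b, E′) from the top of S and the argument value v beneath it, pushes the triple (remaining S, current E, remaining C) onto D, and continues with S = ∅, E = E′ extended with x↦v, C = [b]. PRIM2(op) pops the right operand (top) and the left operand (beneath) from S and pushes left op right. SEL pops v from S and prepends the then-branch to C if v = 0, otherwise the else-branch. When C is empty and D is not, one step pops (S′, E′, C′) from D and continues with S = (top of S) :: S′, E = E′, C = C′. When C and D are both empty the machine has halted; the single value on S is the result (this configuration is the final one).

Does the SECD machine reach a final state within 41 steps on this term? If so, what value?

Answer: 5

Derivation:
t=0: ⟨S=∅; E=∅; C=[(let y = ((λv. ((λq. q) v)) 1) in ((λu. 5) (-4 - y)))]; D=∅⟩
t=1: ⟨S=∅; E=∅; C=[((λv. ((λq. q) v)) 1) :: (λy. ((λu. 5) (-4 - y))) :: AP]; D=∅⟩
t=2: ⟨S=∅; E=∅; C=[1 :: (λv. ((λq. q) v)) :: AP :: (λy. ((λu. 5) (-4 - y))) :: AP]; D=∅⟩
t=3: ⟨S=[1]; E=∅; C=[(λv. ((λq. q) v)) :: AP :: (λy. ((λu. 5) (-4 - y))) :: AP]; D=∅⟩
t=4: ⟨S=[clo(λv. ((λq. q) v), ∅) :: 1]; E=∅; C=[AP :: (λy. ((λu. 5) (-4 - y))) :: AP]; D=∅⟩
t=5: ⟨S=∅; E={v↦1}; C=[((λq. q) v)]; D=[(∅, ∅, [(λy. ((λu. 5) (-4 - y))) :: AP])]⟩
t=6: ⟨S=∅; E={v↦1}; C=[v :: (λq. q) :: AP]; D=[(∅, ∅, [(λy. ((λu. 5) (-4 - y))) :: AP])]⟩
t=7: ⟨S=[1]; E={v↦1}; C=[(λq. q) :: AP]; D=[(∅, ∅, [(λy. ((λu. 5) (-4 - y))) :: AP])]⟩
t=8: ⟨S=[clo(λq. q, {v↦1}) :: 1]; E={v↦1}; C=[AP]; D=[(∅, ∅, [(λy. ((λu. 5) (-4 - y))) :: AP])]⟩
t=9: ⟨S=∅; E={q↦1, v↦1}; C=[q]; D=[(∅, {v↦1}, ∅) :: (∅, ∅, [(λy. ((λu. 5) (-4 - y))) :: AP])]⟩
t=10: ⟨S=[1]; E={q↦1, v↦1}; C=∅; D=[(∅, {v↦1}, ∅) :: (∅, ∅, [(λy. ((λu. 5) (-4 - y))) :: AP])]⟩
t=11: ⟨S=[1]; E={v↦1}; C=∅; D=[(∅, ∅, [(λy. ((λu. 5) (-4 - y))) :: AP])]⟩
t=12: ⟨S=[1]; E=∅; C=[(λy. ((λu. 5) (-4 - y))) :: AP]; D=∅⟩
t=13: ⟨S=[clo(λy. ((λu. 5) (-4 - y)), ∅) :: 1]; E=∅; C=[AP]; D=∅⟩
t=14: ⟨S=∅; E={y↦1}; C=[((λu. 5) (-4 - y))]; D=[(∅, ∅, ∅)]⟩
t=15: ⟨S=∅; E={y↦1}; C=[(-4 - y) :: (λu. 5) :: AP]; D=[(∅, ∅, ∅)]⟩
t=16: ⟨S=∅; E={y↦1}; C=[-4 :: y :: PRIM2(sub) :: (λu. 5) :: AP]; D=[(∅, ∅, ∅)]⟩
t=17: ⟨S=[-4]; E={y↦1}; C=[y :: PRIM2(sub) :: (λu. 5) :: AP]; D=[(∅, ∅, ∅)]⟩
t=18: ⟨S=[1 :: -4]; E={y↦1}; C=[PRIM2(sub) :: (λu. 5) :: AP]; D=[(∅, ∅, ∅)]⟩
t=19: ⟨S=[-5]; E={y↦1}; C=[(λu. 5) :: AP]; D=[(∅, ∅, ∅)]⟩
t=20: ⟨S=[clo(λu. 5, {y↦1}) :: -5]; E={y↦1}; C=[AP]; D=[(∅, ∅, ∅)]⟩
t=21: ⟨S=∅; E={u↦-5, y↦1}; C=[5]; D=[(∅, {y↦1}, ∅) :: (∅, ∅, ∅)]⟩
t=22: ⟨S=[5]; E={u↦-5, y↦1}; C=∅; D=[(∅, {y↦1}, ∅) :: (∅, ∅, ∅)]⟩
t=23: ⟨S=[5]; E={y↦1}; C=∅; D=[(∅, ∅, ∅)]⟩
t=24: ⟨S=[5]; E=∅; C=∅; D=∅⟩
→ final value 5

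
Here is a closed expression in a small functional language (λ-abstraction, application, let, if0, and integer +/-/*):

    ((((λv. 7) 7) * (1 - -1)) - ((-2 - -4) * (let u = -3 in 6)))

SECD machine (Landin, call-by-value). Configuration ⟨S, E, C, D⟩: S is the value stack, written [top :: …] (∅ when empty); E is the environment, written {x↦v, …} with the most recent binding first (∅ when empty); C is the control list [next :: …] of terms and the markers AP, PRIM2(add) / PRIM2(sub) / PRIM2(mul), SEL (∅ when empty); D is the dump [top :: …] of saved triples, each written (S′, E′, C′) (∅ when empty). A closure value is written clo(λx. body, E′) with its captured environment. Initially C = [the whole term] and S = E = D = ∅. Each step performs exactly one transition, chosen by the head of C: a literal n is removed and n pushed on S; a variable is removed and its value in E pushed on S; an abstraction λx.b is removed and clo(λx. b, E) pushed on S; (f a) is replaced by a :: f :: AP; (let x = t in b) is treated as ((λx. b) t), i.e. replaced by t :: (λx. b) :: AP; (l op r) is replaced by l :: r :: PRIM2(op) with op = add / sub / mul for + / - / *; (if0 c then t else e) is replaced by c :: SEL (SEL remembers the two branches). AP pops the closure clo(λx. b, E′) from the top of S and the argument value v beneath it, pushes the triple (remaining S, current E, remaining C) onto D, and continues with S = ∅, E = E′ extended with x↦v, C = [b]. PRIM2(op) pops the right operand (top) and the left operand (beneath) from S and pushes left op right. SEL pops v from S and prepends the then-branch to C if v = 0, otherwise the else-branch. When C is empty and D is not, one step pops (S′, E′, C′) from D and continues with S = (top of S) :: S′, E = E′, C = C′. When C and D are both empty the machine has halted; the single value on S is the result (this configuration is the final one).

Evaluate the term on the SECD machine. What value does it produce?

0. [S=∅ | E=∅ | C=[((((λv. 7) 7) * (1 - -1)) - ((-2 - -4) * (let u = -3 in 6)))] | D=∅]
1. [S=∅ | E=∅ | C=[(((λv. 7) 7) * (1 - -1)) :: ((-2 - -4) * (let u = -3 in 6)) :: PRIM2(sub)] | D=∅]
2. [S=∅ | E=∅ | C=[((λv. 7) 7) :: (1 - -1) :: PRIM2(mul) :: ((-2 - -4) * (let u = -3 in 6)) :: PRIM2(sub)] | D=∅]
3. [S=∅ | E=∅ | C=[7 :: (λv. 7) :: AP :: (1 - -1) :: PRIM2(mul) :: ((-2 - -4) * (let u = -3 in 6)) :: PRIM2(sub)] | D=∅]
4. [S=[7] | E=∅ | C=[(λv. 7) :: AP :: (1 - -1) :: PRIM2(mul) :: ((-2 - -4) * (let u = -3 in 6)) :: PRIM2(sub)] | D=∅]
5. [S=[clo(λv. 7, ∅) :: 7] | E=∅ | C=[AP :: (1 - -1) :: PRIM2(mul) :: ((-2 - -4) * (let u = -3 in 6)) :: PRIM2(sub)] | D=∅]
6. [S=∅ | E={v↦7} | C=[7] | D=[(∅, ∅, [(1 - -1) :: PRIM2(mul) :: ((-2 - -4) * (let u = -3 in 6)) :: PRIM2(sub)])]]
7. [S=[7] | E={v↦7} | C=∅ | D=[(∅, ∅, [(1 - -1) :: PRIM2(mul) :: ((-2 - -4) * (let u = -3 in 6)) :: PRIM2(sub)])]]
8. [S=[7] | E=∅ | C=[(1 - -1) :: PRIM2(mul) :: ((-2 - -4) * (let u = -3 in 6)) :: PRIM2(sub)] | D=∅]
9. [S=[7] | E=∅ | C=[1 :: -1 :: PRIM2(sub) :: PRIM2(mul) :: ((-2 - -4) * (let u = -3 in 6)) :: PRIM2(sub)] | D=∅]
10. [S=[1 :: 7] | E=∅ | C=[-1 :: PRIM2(sub) :: PRIM2(mul) :: ((-2 - -4) * (let u = -3 in 6)) :: PRIM2(sub)] | D=∅]
11. [S=[-1 :: 1 :: 7] | E=∅ | C=[PRIM2(sub) :: PRIM2(mul) :: ((-2 - -4) * (let u = -3 in 6)) :: PRIM2(sub)] | D=∅]
12. [S=[2 :: 7] | E=∅ | C=[PRIM2(mul) :: ((-2 - -4) * (let u = -3 in 6)) :: PRIM2(sub)] | D=∅]
13. [S=[14] | E=∅ | C=[((-2 - -4) * (let u = -3 in 6)) :: PRIM2(sub)] | D=∅]
14. [S=[14] | E=∅ | C=[(-2 - -4) :: (let u = -3 in 6) :: PRIM2(mul) :: PRIM2(sub)] | D=∅]
15. [S=[14] | E=∅ | C=[-2 :: -4 :: PRIM2(sub) :: (let u = -3 in 6) :: PRIM2(mul) :: PRIM2(sub)] | D=∅]
16. [S=[-2 :: 14] | E=∅ | C=[-4 :: PRIM2(sub) :: (let u = -3 in 6) :: PRIM2(mul) :: PRIM2(sub)] | D=∅]
17. [S=[-4 :: -2 :: 14] | E=∅ | C=[PRIM2(sub) :: (let u = -3 in 6) :: PRIM2(mul) :: PRIM2(sub)] | D=∅]
18. [S=[2 :: 14] | E=∅ | C=[(let u = -3 in 6) :: PRIM2(mul) :: PRIM2(sub)] | D=∅]
19. [S=[2 :: 14] | E=∅ | C=[-3 :: (λu. 6) :: AP :: PRIM2(mul) :: PRIM2(sub)] | D=∅]
20. [S=[-3 :: 2 :: 14] | E=∅ | C=[(λu. 6) :: AP :: PRIM2(mul) :: PRIM2(sub)] | D=∅]
21. [S=[clo(λu. 6, ∅) :: -3 :: 2 :: 14] | E=∅ | C=[AP :: PRIM2(mul) :: PRIM2(sub)] | D=∅]
22. [S=∅ | E={u↦-3} | C=[6] | D=[([2 :: 14], ∅, [PRIM2(mul) :: PRIM2(sub)])]]
23. [S=[6] | E={u↦-3} | C=∅ | D=[([2 :: 14], ∅, [PRIM2(mul) :: PRIM2(sub)])]]
24. [S=[6 :: 2 :: 14] | E=∅ | C=[PRIM2(mul) :: PRIM2(sub)] | D=∅]
25. [S=[12 :: 14] | E=∅ | C=[PRIM2(sub)] | D=∅]
26. [S=[2] | E=∅ | C=∅ | D=∅]
→ final value 2

Answer: 2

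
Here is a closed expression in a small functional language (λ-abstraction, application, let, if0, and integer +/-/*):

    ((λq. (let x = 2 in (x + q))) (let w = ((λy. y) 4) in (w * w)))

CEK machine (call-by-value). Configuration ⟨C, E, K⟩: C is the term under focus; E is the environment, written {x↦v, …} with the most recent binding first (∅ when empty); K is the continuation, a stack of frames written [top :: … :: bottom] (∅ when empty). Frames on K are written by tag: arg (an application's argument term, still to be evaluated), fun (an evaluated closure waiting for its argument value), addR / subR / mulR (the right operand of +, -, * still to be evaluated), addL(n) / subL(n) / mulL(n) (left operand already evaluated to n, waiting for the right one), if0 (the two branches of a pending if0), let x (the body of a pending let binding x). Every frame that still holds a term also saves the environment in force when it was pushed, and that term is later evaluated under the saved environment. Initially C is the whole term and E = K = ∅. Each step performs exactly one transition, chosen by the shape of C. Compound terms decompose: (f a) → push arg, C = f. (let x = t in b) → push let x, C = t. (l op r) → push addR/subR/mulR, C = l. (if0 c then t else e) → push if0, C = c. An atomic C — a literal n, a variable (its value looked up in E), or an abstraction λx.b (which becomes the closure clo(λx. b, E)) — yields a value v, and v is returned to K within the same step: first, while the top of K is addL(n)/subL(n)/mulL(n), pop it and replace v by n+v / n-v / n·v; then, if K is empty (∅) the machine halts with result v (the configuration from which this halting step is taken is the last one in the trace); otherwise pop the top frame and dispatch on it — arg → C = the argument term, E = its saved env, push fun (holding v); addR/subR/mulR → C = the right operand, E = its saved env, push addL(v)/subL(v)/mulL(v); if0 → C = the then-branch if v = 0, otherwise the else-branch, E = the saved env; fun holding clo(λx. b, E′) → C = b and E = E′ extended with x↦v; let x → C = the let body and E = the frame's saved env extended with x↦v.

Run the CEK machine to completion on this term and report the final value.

Answer: 18

Execution trace:
0. [C=((λq. (let x = 2 in (x + q))) (let w = ((λy. y) 4) in (w * w))) | E=∅ | K=∅]
1. [C=(λq. (let x = 2 in (x + q))) | E=∅ | K=[arg]]
2. [C=(let w = ((λy. y) 4) in (w * w)) | E=∅ | K=[fun]]
3. [C=((λy. y) 4) | E=∅ | K=[let w :: fun]]
4. [C=(λy. y) | E=∅ | K=[arg :: let w :: fun]]
5. [C=4 | E=∅ | K=[fun :: let w :: fun]]
6. [C=y | E={y↦4} | K=[let w :: fun]]
7. [C=(w * w) | E={w↦4} | K=[fun]]
8. [C=w | E={w↦4} | K=[mulR :: fun]]
9. [C=w | E={w↦4} | K=[mulL(4) :: fun]]
10. [C=(let x = 2 in (x + q)) | E={q↦16} | K=∅]
11. [C=2 | E={q↦16} | K=[let x]]
12. [C=(x + q) | E={x↦2, q↦16} | K=∅]
13. [C=x | E={x↦2, q↦16} | K=[addR]]
14. [C=q | E={x↦2, q↦16} | K=[addL(2)]]
→ final value 18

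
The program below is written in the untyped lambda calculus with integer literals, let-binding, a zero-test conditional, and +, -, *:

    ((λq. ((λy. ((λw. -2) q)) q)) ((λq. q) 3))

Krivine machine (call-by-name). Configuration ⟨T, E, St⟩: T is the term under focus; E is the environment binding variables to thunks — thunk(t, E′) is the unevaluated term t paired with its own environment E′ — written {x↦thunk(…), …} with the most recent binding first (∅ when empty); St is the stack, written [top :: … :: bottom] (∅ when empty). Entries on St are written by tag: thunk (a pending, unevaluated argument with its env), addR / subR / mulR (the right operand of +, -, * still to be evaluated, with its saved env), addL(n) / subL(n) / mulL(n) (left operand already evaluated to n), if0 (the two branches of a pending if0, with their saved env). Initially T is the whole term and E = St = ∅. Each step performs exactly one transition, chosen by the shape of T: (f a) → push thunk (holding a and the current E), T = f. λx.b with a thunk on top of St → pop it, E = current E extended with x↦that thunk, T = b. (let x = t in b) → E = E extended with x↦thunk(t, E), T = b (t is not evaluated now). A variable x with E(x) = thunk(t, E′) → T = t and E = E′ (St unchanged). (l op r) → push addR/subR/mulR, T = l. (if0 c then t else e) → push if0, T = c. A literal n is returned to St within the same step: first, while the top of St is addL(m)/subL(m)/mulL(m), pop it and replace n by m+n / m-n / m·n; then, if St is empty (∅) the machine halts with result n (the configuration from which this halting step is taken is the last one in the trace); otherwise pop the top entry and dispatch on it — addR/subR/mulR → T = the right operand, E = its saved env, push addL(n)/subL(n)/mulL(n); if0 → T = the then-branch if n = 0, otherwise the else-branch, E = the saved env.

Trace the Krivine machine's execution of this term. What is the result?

t=0: [T=((λq. ((λy. ((λw. -2) q)) q)) ((λq. q) 3)) | E=∅ | St=∅]
t=1: [T=(λq. ((λy. ((λw. -2) q)) q)) | E=∅ | St=[thunk]]
t=2: [T=((λy. ((λw. -2) q)) q) | E={q↦thunk(((λq. q) 3), ∅)} | St=∅]
t=3: [T=(λy. ((λw. -2) q)) | E={q↦thunk(((λq. q) 3), ∅)} | St=[thunk]]
t=4: [T=((λw. -2) q) | E={y↦thunk(q, {q↦thunk(((λq. q) 3), ∅)}), q↦thunk(((λq. q) 3), ∅)} | St=∅]
t=5: [T=(λw. -2) | E={y↦thunk(q, {q↦thunk(((λq. q) 3), ∅)}), q↦thunk(((λq. q) 3), ∅)} | St=[thunk]]
t=6: [T=-2 | E={w↦thunk(q, {y↦thunk(q, {q↦thunk(((λq. q) 3), ∅)}), q↦thunk(((λq. q) 3), ∅)}), y↦thunk(q, {q↦thunk(((λq. q) 3), ∅)}), q↦thunk(((λq. q) 3), ∅)} | St=∅]
→ final value -2

Answer: -2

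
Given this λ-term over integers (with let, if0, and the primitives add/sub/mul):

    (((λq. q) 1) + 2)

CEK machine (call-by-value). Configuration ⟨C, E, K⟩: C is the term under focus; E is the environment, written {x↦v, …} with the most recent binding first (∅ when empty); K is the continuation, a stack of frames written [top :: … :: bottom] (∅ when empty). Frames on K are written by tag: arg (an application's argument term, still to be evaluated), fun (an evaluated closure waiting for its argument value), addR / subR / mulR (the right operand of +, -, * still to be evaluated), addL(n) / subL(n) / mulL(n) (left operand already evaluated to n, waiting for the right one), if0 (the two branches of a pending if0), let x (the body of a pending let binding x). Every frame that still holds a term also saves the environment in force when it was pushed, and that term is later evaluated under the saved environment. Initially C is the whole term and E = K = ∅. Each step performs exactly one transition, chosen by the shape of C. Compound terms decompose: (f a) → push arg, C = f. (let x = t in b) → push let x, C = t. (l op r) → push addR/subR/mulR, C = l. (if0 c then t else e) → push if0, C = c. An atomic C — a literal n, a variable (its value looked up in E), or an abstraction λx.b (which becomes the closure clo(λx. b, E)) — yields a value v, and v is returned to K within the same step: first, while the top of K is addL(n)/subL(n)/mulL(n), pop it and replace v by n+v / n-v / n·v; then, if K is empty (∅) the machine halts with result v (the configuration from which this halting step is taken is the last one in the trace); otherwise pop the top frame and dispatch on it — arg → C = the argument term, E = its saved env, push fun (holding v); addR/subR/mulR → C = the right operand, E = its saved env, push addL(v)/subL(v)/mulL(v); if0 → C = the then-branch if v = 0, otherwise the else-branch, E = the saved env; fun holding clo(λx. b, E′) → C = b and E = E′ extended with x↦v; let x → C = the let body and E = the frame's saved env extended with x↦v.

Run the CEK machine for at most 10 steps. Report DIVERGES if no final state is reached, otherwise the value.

Answer: 3

Derivation:
[0] ⟨C=(((λq. q) 1) + 2); E=∅; K=∅⟩
[1] ⟨C=((λq. q) 1); E=∅; K=[addR]⟩
[2] ⟨C=(λq. q); E=∅; K=[arg :: addR]⟩
[3] ⟨C=1; E=∅; K=[fun :: addR]⟩
[4] ⟨C=q; E={q↦1}; K=[addR]⟩
[5] ⟨C=2; E=∅; K=[addL(1)]⟩
→ final value 3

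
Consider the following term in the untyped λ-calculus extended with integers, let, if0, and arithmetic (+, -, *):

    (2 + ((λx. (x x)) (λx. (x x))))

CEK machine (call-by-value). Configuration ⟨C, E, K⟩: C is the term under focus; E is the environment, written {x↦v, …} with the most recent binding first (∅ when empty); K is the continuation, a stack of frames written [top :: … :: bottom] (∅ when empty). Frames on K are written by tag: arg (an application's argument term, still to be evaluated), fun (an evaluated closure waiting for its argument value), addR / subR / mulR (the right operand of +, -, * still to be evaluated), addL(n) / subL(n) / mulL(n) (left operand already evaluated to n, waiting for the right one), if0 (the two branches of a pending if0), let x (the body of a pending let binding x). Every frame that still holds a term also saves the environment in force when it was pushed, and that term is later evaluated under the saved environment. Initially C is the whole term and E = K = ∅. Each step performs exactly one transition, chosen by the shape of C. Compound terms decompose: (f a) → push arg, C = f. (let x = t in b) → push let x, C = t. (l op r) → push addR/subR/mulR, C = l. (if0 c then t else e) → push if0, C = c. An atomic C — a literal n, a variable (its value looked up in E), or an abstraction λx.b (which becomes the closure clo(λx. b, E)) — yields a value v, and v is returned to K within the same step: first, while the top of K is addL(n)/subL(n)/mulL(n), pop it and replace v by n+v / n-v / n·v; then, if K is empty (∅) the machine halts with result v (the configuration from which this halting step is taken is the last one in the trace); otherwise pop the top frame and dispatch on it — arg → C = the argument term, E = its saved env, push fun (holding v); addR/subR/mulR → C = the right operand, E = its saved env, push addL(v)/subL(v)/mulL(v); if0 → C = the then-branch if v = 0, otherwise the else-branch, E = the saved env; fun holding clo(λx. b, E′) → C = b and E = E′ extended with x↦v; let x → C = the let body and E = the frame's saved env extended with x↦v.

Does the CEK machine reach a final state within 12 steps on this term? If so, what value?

step 0: <C=(2 + ((λx. (x x)) (λx. (x x)))), E=∅, K=∅>
step 1: <C=2, E=∅, K=[addR]>
step 2: <C=((λx. (x x)) (λx. (x x))), E=∅, K=[addL(2)]>
step 3: <C=(λx. (x x)), E=∅, K=[arg :: addL(2)]>
step 4: <C=(λx. (x x)), E=∅, K=[fun :: addL(2)]>
step 5: <C=(x x), E={x↦clo(λx. (x x), ∅)}, K=[addL(2)]>
step 6: <C=x, E={x↦clo(λx. (x x), ∅)}, K=[arg :: addL(2)]>
step 7: <C=x, E={x↦clo(λx. (x x), ∅)}, K=[fun :: addL(2)]>
… configuration repeats with period 3 (steps 5–7 recur indefinitely) …

Answer: DIVERGES (no final state within 12 steps)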